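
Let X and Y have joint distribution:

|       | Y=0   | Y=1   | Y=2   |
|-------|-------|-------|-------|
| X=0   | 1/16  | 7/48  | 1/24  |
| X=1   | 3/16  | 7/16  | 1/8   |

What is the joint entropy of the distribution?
H(X,Y) = -Σ P(X,Y) log₂ P(X,Y), summed over the non-zero cells:
H(X,Y) = -[(1/16)·log₂(1/16) + (7/48)·log₂(7/48) + (1/24)·log₂(1/24) + (3/16)·log₂(3/16) + (7/16)·log₂(7/16) + (1/8)·log₂(1/8)]
  = 0.2500 + 0.4051 + 0.1910 + 0.4528 + 0.5218 + 0.3750
  = 2.1957 bits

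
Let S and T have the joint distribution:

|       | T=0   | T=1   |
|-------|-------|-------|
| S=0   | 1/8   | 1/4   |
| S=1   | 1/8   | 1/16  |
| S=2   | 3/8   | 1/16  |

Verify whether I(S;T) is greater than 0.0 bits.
Marginal P(S) (row sums):
  P(S=0) = 1/8 + 1/4 = 3/8
  P(S=1) = 1/8 + 1/16 = 3/16
  P(S=2) = 3/8 + 1/16 = 7/16
Marginal P(T) (column sums):
  P(T=0) = 1/8 + 1/8 + 3/8 = 5/8
  P(T=1) = 1/4 + 1/16 + 1/16 = 3/8

H(S) = -[(3/8)·log₂(3/8) + (3/16)·log₂(3/16) + (7/16)·log₂(7/16)]
  = 0.5306 + 0.4528 + 0.5218
  = 1.5052 bits
H(T) = -[(5/8)·log₂(5/8) + (3/8)·log₂(3/8)]
  = 0.4238 + 0.5306
  = 0.9544 bits
H(S,T) = -[(1/8)·log₂(1/8) + (1/4)·log₂(1/4) + (1/8)·log₂(1/8) + (1/16)·log₂(1/16) + (3/8)·log₂(3/8) + (1/16)·log₂(1/16)]
  = 0.3750 + 0.5000 + 0.3750 + 0.2500 + 0.5306 + 0.2500
  = 2.2806 bits

I(S;T) = H(S) + H(T) - H(S,T)
  = 1.5052 + 0.9544 - 2.2806
  = 0.1790 bits

Yes. I(S;T) = 0.1790 bits, which is > 0.0 bits.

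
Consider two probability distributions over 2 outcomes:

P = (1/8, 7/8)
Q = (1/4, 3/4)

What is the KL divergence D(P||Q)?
D(P||Q) = Σ P(i) log₂(P(i)/Q(i))
  i=0: (1/8) × log₂((1/8)/(1/4)) = (1/8) × log₂(1/2) = -0.1250
  i=1: (7/8) × log₂((7/8)/(3/4)) = (7/8) × log₂(7/6) = 0.1946
D(P||Q) = -0.1250 + 0.1946
  = 0.0696 bits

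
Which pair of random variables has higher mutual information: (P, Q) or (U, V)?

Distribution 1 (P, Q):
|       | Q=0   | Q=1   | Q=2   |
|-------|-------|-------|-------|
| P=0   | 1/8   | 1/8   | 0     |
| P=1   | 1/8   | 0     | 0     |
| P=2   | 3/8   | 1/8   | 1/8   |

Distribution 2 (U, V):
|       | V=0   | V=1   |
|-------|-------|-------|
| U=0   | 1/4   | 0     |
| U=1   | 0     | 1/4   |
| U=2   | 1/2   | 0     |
Distribution 1 (P, Q):
Marginal P(P) (row sums):
  P(P=0) = 1/8 + 1/8 + 0 = 1/4
  P(P=1) = 1/8 + 0 + 0 = 1/8
  P(P=2) = 3/8 + 1/8 + 1/8 = 5/8
Marginal P(Q) (column sums):
  P(Q=0) = 1/8 + 1/8 + 3/8 = 5/8
  P(Q=1) = 1/8 + 0 + 1/8 = 1/4
  P(Q=2) = 0 + 0 + 1/8 = 1/8

H(P) = -[(1/4)·log₂(1/4) + (1/8)·log₂(1/8) + (5/8)·log₂(5/8)]
  = 0.5000 + 0.3750 + 0.4238
  = 1.2988 bits
H(Q) = -[(5/8)·log₂(5/8) + (1/4)·log₂(1/4) + (1/8)·log₂(1/8)]
  = 0.4238 + 0.5000 + 0.3750
  = 1.2988 bits
H(P,Q) = -[(1/8)·log₂(1/8) + (1/8)·log₂(1/8) + (1/8)·log₂(1/8) + (3/8)·log₂(3/8) + (1/8)·log₂(1/8) + (1/8)·log₂(1/8)]
  = 0.3750 + 0.3750 + 0.3750 + 0.5306 + 0.3750 + 0.3750
  = 2.4056 bits

I(P;Q) = H(P) + H(Q) - H(P,Q)
  = 1.2988 + 1.2988 - 2.4056
  = 0.1920 bits

Distribution 2 (U, V):
Marginal P(U) (row sums):
  P(U=0) = 1/4 + 0 = 1/4
  P(U=1) = 0 + 1/4 = 1/4
  P(U=2) = 1/2 + 0 = 1/2
Marginal P(V) (column sums):
  P(V=0) = 1/4 + 0 + 1/2 = 3/4
  P(V=1) = 0 + 1/4 + 0 = 1/4

H(U) = -[(1/4)·log₂(1/4) + (1/4)·log₂(1/4) + (1/2)·log₂(1/2)]
  = 0.5000 + 0.5000 + 0.5000
  = 1.5000 bits
H(V) = -[(3/4)·log₂(3/4) + (1/4)·log₂(1/4)]
  = 0.3113 + 0.5000
  = 0.8113 bits
H(U,V) = -[(1/4)·log₂(1/4) + (1/4)·log₂(1/4) + (1/2)·log₂(1/2)]
  = 0.5000 + 0.5000 + 0.5000
  = 1.5000 bits

I(U;V) = H(U) + H(V) - H(U,V)
  = 1.5000 + 0.8113 - 1.5000
  = 0.8113 bits

I(U;V) = 0.8113 bits > I(P;Q) = 0.1920 bits, so (U, V) has the higher mutual information (stronger dependence).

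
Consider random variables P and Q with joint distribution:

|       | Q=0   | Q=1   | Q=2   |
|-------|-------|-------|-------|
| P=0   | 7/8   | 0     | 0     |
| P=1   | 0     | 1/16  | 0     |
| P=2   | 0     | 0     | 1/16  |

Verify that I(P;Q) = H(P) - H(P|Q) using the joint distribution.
Left side, from I(P;Q) = H(P) + H(Q) - H(P,Q):
Marginal P(P) (row sums):
  P(P=0) = 7/8 + 0 + 0 = 7/8
  P(P=1) = 0 + 1/16 + 0 = 1/16
  P(P=2) = 0 + 0 + 1/16 = 1/16
Marginal P(Q) (column sums):
  P(Q=0) = 7/8 + 0 + 0 = 7/8
  P(Q=1) = 0 + 1/16 + 0 = 1/16
  P(Q=2) = 0 + 0 + 1/16 = 1/16

H(P) = -[(7/8)·log₂(7/8) + (1/16)·log₂(1/16) + (1/16)·log₂(1/16)]
  = 0.1686 + 0.2500 + 0.2500
  = 0.6686 bits
H(Q) = -[(7/8)·log₂(7/8) + (1/16)·log₂(1/16) + (1/16)·log₂(1/16)]
  = 0.1686 + 0.2500 + 0.2500
  = 0.6686 bits
H(P,Q) = -[(7/8)·log₂(7/8) + (1/16)·log₂(1/16) + (1/16)·log₂(1/16)]
  = 0.1686 + 0.2500 + 0.2500
  = 0.6686 bits

I(P;Q) = H(P) + H(Q) - H(P,Q)
  = 0.6686 + 0.6686 - 0.6686
  = 0.6686 bits

Right side, with H(P|Q) computed directly from the conditional probabilities:
H(P|Q) = -Σ P(P,Q)·log₂ P(P|Q), where P(P|Q) = P(P,Q) / P(Q)
  (cells with P(P,Q) = 0 contribute 0)
  (P=0,Q=0): P(P|Q) = (7/8)/(7/8) = 1;  -(7/8)·log₂(1) = 0.0000
  (P=1,Q=1): P(P|Q) = (1/16)/(1/16) = 1;  -(1/16)·log₂(1) = 0.0000
  (P=2,Q=2): P(P|Q) = (1/16)/(1/16) = 1;  -(1/16)·log₂(1) = 0.0000
H(P|Q) = 0.0000 + 0.0000 + 0.0000
  = 0.0000 bits
H(P) - H(P|Q) = 0.6686 - 0.0000 = 0.6686 bits

Both sides equal 0.6686 bits, so I(P;Q) = H(P) - H(P|Q) ✓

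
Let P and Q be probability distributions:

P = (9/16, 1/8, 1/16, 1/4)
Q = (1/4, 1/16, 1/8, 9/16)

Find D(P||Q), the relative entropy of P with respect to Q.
D(P||Q) = Σ P(i) log₂(P(i)/Q(i))
  i=0: (9/16) × log₂((9/16)/(1/4)) = (9/16) × log₂(9/4) = 0.6581
  i=1: (1/8) × log₂((1/8)/(1/16)) = (1/8) × log₂(2) = 0.1250
  i=2: (1/16) × log₂((1/16)/(1/8)) = (1/16) × log₂(1/2) = -0.0625
  i=3: (1/4) × log₂((1/4)/(9/16)) = (1/4) × log₂(4/9) = -0.2925
D(P||Q) = 0.6581 + 0.1250 - 0.0625 - 0.2925
  = 0.4281 bits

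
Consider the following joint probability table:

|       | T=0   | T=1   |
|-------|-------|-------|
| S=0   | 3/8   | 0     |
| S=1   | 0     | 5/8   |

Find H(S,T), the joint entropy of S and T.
H(S,T) = -Σ P(S,T) log₂ P(S,T), summed over the non-zero cells:
H(S,T) = -[(3/8)·log₂(3/8) + (5/8)·log₂(5/8)]
  = 0.5306 + 0.4238
  = 0.9544 bits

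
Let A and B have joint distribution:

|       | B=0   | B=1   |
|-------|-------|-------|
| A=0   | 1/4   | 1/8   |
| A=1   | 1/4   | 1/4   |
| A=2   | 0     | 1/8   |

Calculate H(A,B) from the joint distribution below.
H(A,B) = -Σ P(A,B) log₂ P(A,B), summed over the non-zero cells:
H(A,B) = -[(1/4)·log₂(1/4) + (1/8)·log₂(1/8) + (1/4)·log₂(1/4) + (1/4)·log₂(1/4) + (1/8)·log₂(1/8)]
  = 0.5000 + 0.3750 + 0.5000 + 0.5000 + 0.3750
  = 2.2500 bits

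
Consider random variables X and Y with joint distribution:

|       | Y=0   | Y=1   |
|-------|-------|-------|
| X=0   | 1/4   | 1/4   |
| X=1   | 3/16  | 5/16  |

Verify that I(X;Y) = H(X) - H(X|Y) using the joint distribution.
Left side, from I(X;Y) = H(X) + H(Y) - H(X,Y):
Marginal P(X) (row sums):
  P(X=0) = 1/4 + 1/4 = 1/2
  P(X=1) = 3/16 + 5/16 = 1/2
Marginal P(Y) (column sums):
  P(Y=0) = 1/4 + 3/16 = 7/16
  P(Y=1) = 1/4 + 5/16 = 9/16

H(X) = -[(1/2)·log₂(1/2) + (1/2)·log₂(1/2)]
  = 0.5000 + 0.5000
  = 1.0000 bits
H(Y) = -[(7/16)·log₂(7/16) + (9/16)·log₂(9/16)]
  = 0.5218 + 0.4669
  = 0.9887 bits
H(X,Y) = -[(1/4)·log₂(1/4) + (1/4)·log₂(1/4) + (3/16)·log₂(3/16) + (5/16)·log₂(5/16)]
  = 0.5000 + 0.5000 + 0.4528 + 0.5244
  = 1.9772 bits

I(X;Y) = H(X) + H(Y) - H(X,Y)
  = 1.0000 + 0.9887 - 1.9772
  = 0.0115 bits

Right side, with H(X|Y) computed directly from the conditional probabilities:
H(X|Y) = -Σ P(X,Y)·log₂ P(X|Y), where P(X|Y) = P(X,Y) / P(Y)
  (X=0,Y=0): P(X|Y) = (1/4)/(7/16) = 4/7;  -(1/4)·log₂(4/7) = 0.2018
  (X=0,Y=1): P(X|Y) = (1/4)/(9/16) = 4/9;  -(1/4)·log₂(4/9) = 0.2925
  (X=1,Y=0): P(X|Y) = (3/16)/(7/16) = 3/7;  -(3/16)·log₂(3/7) = 0.2292
  (X=1,Y=1): P(X|Y) = (5/16)/(9/16) = 5/9;  -(5/16)·log₂(5/9) = 0.2650
H(X|Y) = 0.2018 + 0.2925 + 0.2292 + 0.2650
  = 0.9885 bits
H(X) - H(X|Y) = 1.0000 - 0.9885 = 0.0115 bits

Both sides equal 0.0115 bits, so I(X;Y) = H(X) - H(X|Y) ✓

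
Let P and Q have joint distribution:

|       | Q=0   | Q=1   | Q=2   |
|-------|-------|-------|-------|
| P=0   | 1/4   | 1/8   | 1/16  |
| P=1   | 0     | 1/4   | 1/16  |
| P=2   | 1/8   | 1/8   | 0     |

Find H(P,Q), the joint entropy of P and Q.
H(P,Q) = -Σ P(P,Q) log₂ P(P,Q), summed over the non-zero cells:
H(P,Q) = -[(1/4)·log₂(1/4) + (1/8)·log₂(1/8) + (1/16)·log₂(1/16) + (1/4)·log₂(1/4) + (1/16)·log₂(1/16) + (1/8)·log₂(1/8) + (1/8)·log₂(1/8)]
  = 0.5000 + 0.3750 + 0.2500 + 0.5000 + 0.2500 + 0.3750 + 0.3750
  = 2.6250 bits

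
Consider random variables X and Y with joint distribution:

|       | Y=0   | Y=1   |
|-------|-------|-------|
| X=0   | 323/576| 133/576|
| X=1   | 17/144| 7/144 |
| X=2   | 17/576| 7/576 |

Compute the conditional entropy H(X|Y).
Marginal P(Y) (column sums):
  P(Y=0) = 323/576 + 17/144 + 17/576 = 17/24
  P(Y=1) = 133/576 + 7/144 + 7/576 = 7/24

H(X|Y) = -Σ P(X,Y)·log₂ P(X|Y), where P(X|Y) = P(X,Y) / P(Y)
  (X=0,Y=0): P(X|Y) = (323/576)/(17/24) = 19/24;  -(323/576)·log₂(19/24) = 0.1890
  (X=0,Y=1): P(X|Y) = (133/576)/(7/24) = 19/24;  -(133/576)·log₂(19/24) = 0.0778
  (X=1,Y=0): P(X|Y) = (17/144)/(17/24) = 1/6;  -(17/144)·log₂(1/6) = 0.3052
  (X=1,Y=1): P(X|Y) = (7/144)/(7/24) = 1/6;  -(7/144)·log₂(1/6) = 0.1257
  (X=2,Y=0): P(X|Y) = (17/576)/(17/24) = 1/24;  -(17/576)·log₂(1/24) = 0.1353
  (X=2,Y=1): P(X|Y) = (7/576)/(7/24) = 1/24;  -(7/576)·log₂(1/24) = 0.0557
H(X|Y) = 0.1890 + 0.0778 + 0.3052 + 0.1257 + 0.1353 + 0.0557
  = 0.8887 bits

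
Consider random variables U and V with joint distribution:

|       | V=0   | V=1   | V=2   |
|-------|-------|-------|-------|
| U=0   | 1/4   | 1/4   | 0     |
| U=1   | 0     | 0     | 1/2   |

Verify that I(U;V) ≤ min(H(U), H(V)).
Marginal P(U) (row sums):
  P(U=0) = 1/4 + 1/4 + 0 = 1/2
  P(U=1) = 0 + 0 + 1/2 = 1/2
Marginal P(V) (column sums):
  P(V=0) = 1/4 + 0 = 1/4
  P(V=1) = 1/4 + 0 = 1/4
  P(V=2) = 0 + 1/2 = 1/2

H(U) = -[(1/2)·log₂(1/2) + (1/2)·log₂(1/2)]
  = 0.5000 + 0.5000
  = 1.0000 bits
H(V) = -[(1/4)·log₂(1/4) + (1/4)·log₂(1/4) + (1/2)·log₂(1/2)]
  = 0.5000 + 0.5000 + 0.5000
  = 1.5000 bits
H(U,V) = -[(1/4)·log₂(1/4) + (1/4)·log₂(1/4) + (1/2)·log₂(1/2)]
  = 0.5000 + 0.5000 + 0.5000
  = 1.5000 bits

I(U;V) = H(U) + H(V) - H(U,V)
  = 1.0000 + 1.5000 - 1.5000
  = 1.0000 bits

min(H(U), H(V)) = min(1.0000, 1.5000) = 1.0000 bits
Since 1.0000 ≤ 1.0000, the bound is satisfied ✓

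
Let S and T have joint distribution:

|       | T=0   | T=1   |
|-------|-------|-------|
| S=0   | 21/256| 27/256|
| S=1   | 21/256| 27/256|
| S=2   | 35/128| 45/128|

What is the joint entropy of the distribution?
H(S,T) = -Σ P(S,T) log₂ P(S,T), summed over the non-zero cells:
H(S,T) = -[(21/256)·log₂(21/256) + (27/256)·log₂(27/256) + (21/256)·log₂(21/256) + (27/256)·log₂(27/256) + (35/128)·log₂(35/128) + (45/128)·log₂(45/128)]
  = 0.2959 + 0.3423 + 0.2959 + 0.3423 + 0.5115 + 0.5302
  = 2.3181 bits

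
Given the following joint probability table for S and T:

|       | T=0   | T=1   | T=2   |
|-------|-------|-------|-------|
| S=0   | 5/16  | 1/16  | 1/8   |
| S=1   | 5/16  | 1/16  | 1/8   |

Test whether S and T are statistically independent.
Marginal P(S) (row sums):
  P(S=0) = 5/16 + 1/16 + 1/8 = 1/2
  P(S=1) = 5/16 + 1/16 + 1/8 = 1/2
Marginal P(T) (column sums):
  P(T=0) = 5/16 + 5/16 = 5/8
  P(T=1) = 1/16 + 1/16 = 1/8
  P(T=2) = 1/8 + 1/8 = 1/4

S and T are independent iff P(S=i,T=j) = P(S=i)·P(T=j) for every cell.
  P(S=0)·P(T=0) = 1/2 × 5/8 = 5/16 = P(S=0,T=0) ✓
  P(S=0)·P(T=1) = 1/2 × 1/8 = 1/16 = P(S=0,T=1) ✓
  P(S=0)·P(T=2) = 1/2 × 1/4 = 1/8 = P(S=0,T=2) ✓
  P(S=1)·P(T=0) = 1/2 × 5/8 = 5/16 = P(S=1,T=0) ✓
  P(S=1)·P(T=1) = 1/2 × 1/8 = 1/16 = P(S=1,T=1) ✓
  P(S=1)·P(T=2) = 1/2 × 1/4 = 1/8 = P(S=1,T=2) ✓

Yes, S and T are independent: every cell factors, so I(S;T) = 0 bits.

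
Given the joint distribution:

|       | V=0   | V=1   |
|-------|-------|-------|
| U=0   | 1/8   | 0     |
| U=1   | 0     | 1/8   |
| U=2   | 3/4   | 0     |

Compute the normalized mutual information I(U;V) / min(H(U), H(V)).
Marginal P(U) (row sums):
  P(U=0) = 1/8 + 0 = 1/8
  P(U=1) = 0 + 1/8 = 1/8
  P(U=2) = 3/4 + 0 = 3/4
Marginal P(V) (column sums):
  P(V=0) = 1/8 + 0 + 3/4 = 7/8
  P(V=1) = 0 + 1/8 + 0 = 1/8

H(U) = -[(1/8)·log₂(1/8) + (1/8)·log₂(1/8) + (3/4)·log₂(3/4)]
  = 0.3750 + 0.3750 + 0.3113
  = 1.0613 bits
H(V) = -[(7/8)·log₂(7/8) + (1/8)·log₂(1/8)]
  = 0.1686 + 0.3750
  = 0.5436 bits
H(U,V) = -[(1/8)·log₂(1/8) + (1/8)·log₂(1/8) + (3/4)·log₂(3/4)]
  = 0.3750 + 0.3750 + 0.3113
  = 1.0613 bits

I(U;V) = H(U) + H(V) - H(U,V)
  = 1.0613 + 0.5436 - 1.0613
  = 0.5436 bits

min(H(U), H(V)) = min(1.0613, 0.5436) = 0.5436 bits
Normalized MI = 0.5436 / 0.5436 = 1.0000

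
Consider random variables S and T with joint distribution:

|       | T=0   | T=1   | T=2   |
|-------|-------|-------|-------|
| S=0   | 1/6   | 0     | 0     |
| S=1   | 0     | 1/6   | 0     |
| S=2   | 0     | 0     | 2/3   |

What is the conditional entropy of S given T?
Marginal P(T) (column sums):
  P(T=0) = 1/6 + 0 + 0 = 1/6
  P(T=1) = 0 + 1/6 + 0 = 1/6
  P(T=2) = 0 + 0 + 2/3 = 2/3

H(S|T) = -Σ P(S,T)·log₂ P(S|T), where P(S|T) = P(S,T) / P(T)
  (cells with P(S,T) = 0 contribute 0)
  (S=0,T=0): P(S|T) = (1/6)/(1/6) = 1;  -(1/6)·log₂(1) = 0.0000
  (S=1,T=1): P(S|T) = (1/6)/(1/6) = 1;  -(1/6)·log₂(1) = 0.0000
  (S=2,T=2): P(S|T) = (2/3)/(2/3) = 1;  -(2/3)·log₂(1) = 0.0000
H(S|T) = 0.0000 + 0.0000 + 0.0000
  = 0.0000 bits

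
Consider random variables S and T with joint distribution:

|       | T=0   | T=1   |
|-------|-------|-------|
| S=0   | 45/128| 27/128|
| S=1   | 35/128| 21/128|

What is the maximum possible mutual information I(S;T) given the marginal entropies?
The upper bound on mutual information is I(S;T) ≤ min(H(S), H(T)).

Marginal P(S) (row sums):
  P(S=0) = 45/128 + 27/128 = 9/16
  P(S=1) = 35/128 + 21/128 = 7/16
Marginal P(T) (column sums):
  P(T=0) = 45/128 + 35/128 = 5/8
  P(T=1) = 27/128 + 21/128 = 3/8

H(S) = -[(9/16)·log₂(9/16) + (7/16)·log₂(7/16)]
  = 0.4669 + 0.5218
  = 0.9887 bits
H(T) = -[(5/8)·log₂(5/8) + (3/8)·log₂(3/8)]
  = 0.4238 + 0.5306
  = 0.9544 bits

Maximum possible I(S;T) = min(0.9887, 0.9544) = 0.9544 bits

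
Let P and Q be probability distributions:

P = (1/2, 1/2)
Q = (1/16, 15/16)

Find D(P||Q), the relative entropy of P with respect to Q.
D(P||Q) = Σ P(i) log₂(P(i)/Q(i))
  i=0: (1/2) × log₂((1/2)/(1/16)) = (1/2) × log₂(8) = 1.5000
  i=1: (1/2) × log₂((1/2)/(15/16)) = (1/2) × log₂(8/15) = -0.4534
D(P||Q) = 1.5000 - 0.4534
  = 1.0466 bits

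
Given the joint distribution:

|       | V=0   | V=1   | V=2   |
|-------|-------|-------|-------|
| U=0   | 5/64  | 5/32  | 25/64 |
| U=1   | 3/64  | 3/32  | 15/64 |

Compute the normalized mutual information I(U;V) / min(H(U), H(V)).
Marginal P(U) (row sums):
  P(U=0) = 5/64 + 5/32 + 25/64 = 5/8
  P(U=1) = 3/64 + 3/32 + 15/64 = 3/8
Marginal P(V) (column sums):
  P(V=0) = 5/64 + 3/64 = 1/8
  P(V=1) = 5/32 + 3/32 = 1/4
  P(V=2) = 25/64 + 15/64 = 5/8

H(U) = -[(5/8)·log₂(5/8) + (3/8)·log₂(3/8)]
  = 0.4238 + 0.5306
  = 0.9544 bits
H(V) = -[(1/8)·log₂(1/8) + (1/4)·log₂(1/4) + (5/8)·log₂(5/8)]
  = 0.3750 + 0.5000 + 0.4238
  = 1.2988 bits
H(U,V) = -[(5/64)·log₂(5/64) + (5/32)·log₂(5/32) + (25/64)·log₂(25/64) + (3/64)·log₂(3/64) + (3/32)·log₂(3/32) + (15/64)·log₂(15/64)]
  = 0.2873 + 0.4184 + 0.5297 + 0.2070 + 0.3202 + 0.4906
  = 2.2532 bits

I(U;V) = H(U) + H(V) - H(U,V)
  = 0.9544 + 1.2988 - 2.2532
  = 0.0000 bits

min(H(U), H(V)) = min(0.9544, 1.2988) = 0.9544 bits
Normalized MI = 0.0000 / 0.9544 = 0.0000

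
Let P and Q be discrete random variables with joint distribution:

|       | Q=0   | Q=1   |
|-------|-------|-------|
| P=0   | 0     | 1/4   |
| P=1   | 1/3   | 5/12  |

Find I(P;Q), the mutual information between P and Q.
Marginal P(P) (row sums):
  P(P=0) = 0 + 1/4 = 1/4
  P(P=1) = 1/3 + 5/12 = 3/4
Marginal P(Q) (column sums):
  P(Q=0) = 0 + 1/3 = 1/3
  P(Q=1) = 1/4 + 5/12 = 2/3

H(P) = -[(1/4)·log₂(1/4) + (3/4)·log₂(3/4)]
  = 0.5000 + 0.3113
  = 0.8113 bits
H(Q) = -[(1/3)·log₂(1/3) + (2/3)·log₂(2/3)]
  = 0.5283 + 0.3900
  = 0.9183 bits
H(P,Q) = -[(1/4)·log₂(1/4) + (1/3)·log₂(1/3) + (5/12)·log₂(5/12)]
  = 0.5000 + 0.5283 + 0.5263
  = 1.5546 bits

I(P;Q) = H(P) + H(Q) - H(P,Q)
  = 0.8113 + 0.9183 - 1.5546
  = 0.1750 bits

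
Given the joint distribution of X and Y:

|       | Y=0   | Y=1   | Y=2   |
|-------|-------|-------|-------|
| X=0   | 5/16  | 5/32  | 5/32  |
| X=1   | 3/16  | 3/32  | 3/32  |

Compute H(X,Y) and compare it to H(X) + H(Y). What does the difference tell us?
Marginal P(X) (row sums):
  P(X=0) = 5/16 + 5/32 + 5/32 = 5/8
  P(X=1) = 3/16 + 3/32 + 3/32 = 3/8
Marginal P(Y) (column sums):
  P(Y=0) = 5/16 + 3/16 = 1/2
  P(Y=1) = 5/32 + 3/32 = 1/4
  P(Y=2) = 5/32 + 3/32 = 1/4

H(X,Y) = -[(5/16)·log₂(5/16) + (5/32)·log₂(5/32) + (5/32)·log₂(5/32) + (3/16)·log₂(3/16) + (3/32)·log₂(3/32) + (3/32)·log₂(3/32)]
  = 0.5244 + 0.4184 + 0.4184 + 0.4528 + 0.3202 + 0.3202
  = 2.4544 bits
H(X) = -[(5/8)·log₂(5/8) + (3/8)·log₂(3/8)]
  = 0.4238 + 0.5306
  = 0.9544 bits
H(Y) = -[(1/2)·log₂(1/2) + (1/4)·log₂(1/4) + (1/4)·log₂(1/4)]
  = 0.5000 + 0.5000 + 0.5000
  = 1.5000 bits

H(X) + H(Y) = 0.9544 + 1.5000 = 2.4544 bits
Difference: H(X) + H(Y) - H(X,Y) = 2.4544 - 2.4544 = 0.0000 bits = I(X;Y)

The difference is the mutual information; it is 0 here, so X and Y are independent (the joint entropy equals the sum of the marginal entropies).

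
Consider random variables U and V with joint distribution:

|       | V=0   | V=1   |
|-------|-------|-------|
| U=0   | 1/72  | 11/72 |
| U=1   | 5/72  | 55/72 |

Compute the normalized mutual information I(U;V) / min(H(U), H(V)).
Marginal P(U) (row sums):
  P(U=0) = 1/72 + 11/72 = 1/6
  P(U=1) = 5/72 + 55/72 = 5/6
Marginal P(V) (column sums):
  P(V=0) = 1/72 + 5/72 = 1/12
  P(V=1) = 11/72 + 55/72 = 11/12

H(U) = -[(1/6)·log₂(1/6) + (5/6)·log₂(5/6)]
  = 0.4308 + 0.2192
  = 0.6500 bits
H(V) = -[(1/12)·log₂(1/12) + (11/12)·log₂(11/12)]
  = 0.2987 + 0.1151
  = 0.4138 bits
H(U,V) = -[(1/72)·log₂(1/72) + (11/72)·log₂(11/72) + (5/72)·log₂(5/72) + (55/72)·log₂(55/72)]
  = 0.0857 + 0.4141 + 0.2672 + 0.2968
  = 1.0638 bits

I(U;V) = H(U) + H(V) - H(U,V)
  = 0.6500 + 0.4138 - 1.0638
  = 0.0000 bits

min(H(U), H(V)) = min(0.6500, 0.4138) = 0.4138 bits
Normalized MI = 0.0000 / 0.4138 = 0.0000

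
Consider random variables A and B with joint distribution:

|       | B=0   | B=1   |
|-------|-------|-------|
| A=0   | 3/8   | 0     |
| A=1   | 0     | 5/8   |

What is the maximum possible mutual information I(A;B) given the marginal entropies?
The upper bound on mutual information is I(A;B) ≤ min(H(A), H(B)).

Marginal P(A) (row sums):
  P(A=0) = 3/8 + 0 = 3/8
  P(A=1) = 0 + 5/8 = 5/8
Marginal P(B) (column sums):
  P(B=0) = 3/8 + 0 = 3/8
  P(B=1) = 0 + 5/8 = 5/8

H(A) = -[(3/8)·log₂(3/8) + (5/8)·log₂(5/8)]
  = 0.5306 + 0.4238
  = 0.9544 bits
H(B) = -[(3/8)·log₂(3/8) + (5/8)·log₂(5/8)]
  = 0.5306 + 0.4238
  = 0.9544 bits

Maximum possible I(A;B) = min(0.9544, 0.9544) = 0.9544 bits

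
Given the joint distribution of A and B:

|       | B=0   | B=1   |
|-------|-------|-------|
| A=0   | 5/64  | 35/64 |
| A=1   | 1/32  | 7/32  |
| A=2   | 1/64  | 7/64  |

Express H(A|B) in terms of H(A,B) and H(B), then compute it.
H(A|B) = H(A,B) - H(B)

Marginal P(B) (column sums):
  P(B=0) = 5/64 + 1/32 + 1/64 = 1/8
  P(B=1) = 35/64 + 7/32 + 7/64 = 7/8

H(A,B) = -[(5/64)·log₂(5/64) + (35/64)·log₂(35/64) + (1/32)·log₂(1/32) + (7/32)·log₂(7/32) + (1/64)·log₂(1/64) + (7/64)·log₂(7/64)]
  = 0.2873 + 0.4762 + 0.1563 + 0.4796 + 0.0938 + 0.3492
  = 1.8424 bits
H(B) = -[(1/8)·log₂(1/8) + (7/8)·log₂(7/8)]
  = 0.3750 + 0.1686
  = 0.5436 bits

H(A|B) = 1.8424 - 0.5436 = 1.2988 bits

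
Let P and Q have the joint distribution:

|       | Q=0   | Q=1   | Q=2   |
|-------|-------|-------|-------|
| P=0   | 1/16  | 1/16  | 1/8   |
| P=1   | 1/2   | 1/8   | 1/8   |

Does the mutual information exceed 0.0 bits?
Marginal P(P) (row sums):
  P(P=0) = 1/16 + 1/16 + 1/8 = 1/4
  P(P=1) = 1/2 + 1/8 + 1/8 = 3/4
Marginal P(Q) (column sums):
  P(Q=0) = 1/16 + 1/2 = 9/16
  P(Q=1) = 1/16 + 1/8 = 3/16
  P(Q=2) = 1/8 + 1/8 = 1/4

H(P) = -[(1/4)·log₂(1/4) + (3/4)·log₂(3/4)]
  = 0.5000 + 0.3113
  = 0.8113 bits
H(Q) = -[(9/16)·log₂(9/16) + (3/16)·log₂(3/16) + (1/4)·log₂(1/4)]
  = 0.4669 + 0.4528 + 0.5000
  = 1.4197 bits
H(P,Q) = -[(1/16)·log₂(1/16) + (1/16)·log₂(1/16) + (1/8)·log₂(1/8) + (1/2)·log₂(1/2) + (1/8)·log₂(1/8) + (1/8)·log₂(1/8)]
  = 0.2500 + 0.2500 + 0.3750 + 0.5000 + 0.3750 + 0.3750
  = 2.1250 bits

I(P;Q) = H(P) + H(Q) - H(P,Q)
  = 0.8113 + 1.4197 - 2.1250
  = 0.1060 bits

Yes. I(P;Q) = 0.1060 bits, which is > 0.0 bits.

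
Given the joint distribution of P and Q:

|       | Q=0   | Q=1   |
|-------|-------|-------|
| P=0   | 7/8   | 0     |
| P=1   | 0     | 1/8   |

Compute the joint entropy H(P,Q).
H(P,Q) = -Σ P(P,Q) log₂ P(P,Q), summed over the non-zero cells:
H(P,Q) = -[(7/8)·log₂(7/8) + (1/8)·log₂(1/8)]
  = 0.1686 + 0.3750
  = 0.5436 bits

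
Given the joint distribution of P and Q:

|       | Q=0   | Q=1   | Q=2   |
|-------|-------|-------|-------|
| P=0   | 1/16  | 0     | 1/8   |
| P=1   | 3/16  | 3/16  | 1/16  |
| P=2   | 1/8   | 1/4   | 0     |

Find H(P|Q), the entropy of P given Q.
Marginal P(Q) (column sums):
  P(Q=0) = 1/16 + 3/16 + 1/8 = 3/8
  P(Q=1) = 0 + 3/16 + 1/4 = 7/16
  P(Q=2) = 1/8 + 1/16 + 0 = 3/16

H(P|Q) = -Σ P(P,Q)·log₂ P(P|Q), where P(P|Q) = P(P,Q) / P(Q)
  (cells with P(P,Q) = 0 contribute 0)
  (P=0,Q=0): P(P|Q) = (1/16)/(3/8) = 1/6;  -(1/16)·log₂(1/6) = 0.1616
  (P=0,Q=2): P(P|Q) = (1/8)/(3/16) = 2/3;  -(1/8)·log₂(2/3) = 0.0731
  (P=1,Q=0): P(P|Q) = (3/16)/(3/8) = 1/2;  -(3/16)·log₂(1/2) = 0.1875
  (P=1,Q=1): P(P|Q) = (3/16)/(7/16) = 3/7;  -(3/16)·log₂(3/7) = 0.2292
  (P=1,Q=2): P(P|Q) = (1/16)/(3/16) = 1/3;  -(1/16)·log₂(1/3) = 0.0991
  (P=2,Q=0): P(P|Q) = (1/8)/(3/8) = 1/3;  -(1/8)·log₂(1/3) = 0.1981
  (P=2,Q=1): P(P|Q) = (1/4)/(7/16) = 4/7;  -(1/4)·log₂(4/7) = 0.2018
H(P|Q) = 0.1616 + 0.0731 + 0.1875 + 0.2292 + 0.0991 + 0.1981 + 0.2018
  = 1.1504 bits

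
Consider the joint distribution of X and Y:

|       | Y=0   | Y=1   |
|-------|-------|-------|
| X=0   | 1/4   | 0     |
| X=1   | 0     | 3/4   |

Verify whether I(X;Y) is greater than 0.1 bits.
Marginal P(X) (row sums):
  P(X=0) = 1/4 + 0 = 1/4
  P(X=1) = 0 + 3/4 = 3/4
Marginal P(Y) (column sums):
  P(Y=0) = 1/4 + 0 = 1/4
  P(Y=1) = 0 + 3/4 = 3/4

H(X) = -[(1/4)·log₂(1/4) + (3/4)·log₂(3/4)]
  = 0.5000 + 0.3113
  = 0.8113 bits
H(Y) = -[(1/4)·log₂(1/4) + (3/4)·log₂(3/4)]
  = 0.5000 + 0.3113
  = 0.8113 bits
H(X,Y) = -[(1/4)·log₂(1/4) + (3/4)·log₂(3/4)]
  = 0.5000 + 0.3113
  = 0.8113 bits

I(X;Y) = H(X) + H(Y) - H(X,Y)
  = 0.8113 + 0.8113 - 0.8113
  = 0.8113 bits

Yes. I(X;Y) = 0.8113 bits, which is > 0.1 bits.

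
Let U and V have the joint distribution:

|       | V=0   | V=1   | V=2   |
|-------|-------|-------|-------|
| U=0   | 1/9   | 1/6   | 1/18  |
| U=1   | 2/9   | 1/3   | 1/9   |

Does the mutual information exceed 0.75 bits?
Marginal P(U) (row sums):
  P(U=0) = 1/9 + 1/6 + 1/18 = 1/3
  P(U=1) = 2/9 + 1/3 + 1/9 = 2/3
Marginal P(V) (column sums):
  P(V=0) = 1/9 + 2/9 = 1/3
  P(V=1) = 1/6 + 1/3 = 1/2
  P(V=2) = 1/18 + 1/9 = 1/6

H(U) = -[(1/3)·log₂(1/3) + (2/3)·log₂(2/3)]
  = 0.5283 + 0.3900
  = 0.9183 bits
H(V) = -[(1/3)·log₂(1/3) + (1/2)·log₂(1/2) + (1/6)·log₂(1/6)]
  = 0.5283 + 0.5000 + 0.4308
  = 1.4591 bits
H(U,V) = -[(1/9)·log₂(1/9) + (1/6)·log₂(1/6) + (1/18)·log₂(1/18) + (2/9)·log₂(2/9) + (1/3)·log₂(1/3) + (1/9)·log₂(1/9)]
  = 0.3522 + 0.4308 + 0.2317 + 0.4822 + 0.5283 + 0.3522
  = 2.3774 bits

I(U;V) = H(U) + H(V) - H(U,V)
  = 0.9183 + 1.4591 - 2.3774
  = 0.0000 bits

No. I(U;V) = 0.0000 bits, which is ≤ 0.75 bits.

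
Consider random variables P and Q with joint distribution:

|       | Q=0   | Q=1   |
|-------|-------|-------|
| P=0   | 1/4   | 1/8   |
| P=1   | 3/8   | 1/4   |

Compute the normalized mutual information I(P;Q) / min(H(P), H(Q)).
Marginal P(P) (row sums):
  P(P=0) = 1/4 + 1/8 = 3/8
  P(P=1) = 3/8 + 1/4 = 5/8
Marginal P(Q) (column sums):
  P(Q=0) = 1/4 + 3/8 = 5/8
  P(Q=1) = 1/8 + 1/4 = 3/8

H(P) = -[(3/8)·log₂(3/8) + (5/8)·log₂(5/8)]
  = 0.5306 + 0.4238
  = 0.9544 bits
H(Q) = -[(5/8)·log₂(5/8) + (3/8)·log₂(3/8)]
  = 0.4238 + 0.5306
  = 0.9544 bits
H(P,Q) = -[(1/4)·log₂(1/4) + (1/8)·log₂(1/8) + (3/8)·log₂(3/8) + (1/4)·log₂(1/4)]
  = 0.5000 + 0.3750 + 0.5306 + 0.5000
  = 1.9056 bits

I(P;Q) = H(P) + H(Q) - H(P,Q)
  = 0.9544 + 0.9544 - 1.9056
  = 0.0032 bits

min(H(P), H(Q)) = min(0.9544, 0.9544) = 0.9544 bits
Normalized MI = 0.0032 / 0.9544 = 0.0034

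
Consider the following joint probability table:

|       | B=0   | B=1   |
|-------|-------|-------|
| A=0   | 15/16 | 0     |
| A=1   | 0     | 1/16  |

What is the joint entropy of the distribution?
H(A,B) = -Σ P(A,B) log₂ P(A,B), summed over the non-zero cells:
H(A,B) = -[(15/16)·log₂(15/16) + (1/16)·log₂(1/16)]
  = 0.0873 + 0.2500
  = 0.3373 bits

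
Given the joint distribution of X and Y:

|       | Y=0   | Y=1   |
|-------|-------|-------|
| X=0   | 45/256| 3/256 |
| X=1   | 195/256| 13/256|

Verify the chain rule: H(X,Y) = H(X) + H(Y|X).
Left side:
H(X,Y) = -[(45/256)·log₂(45/256) + (3/256)·log₂(3/256) + (195/256)·log₂(195/256) + (13/256)·log₂(13/256)]
  = 0.4409 + 0.0752 + 0.2991 + 0.2183
  = 1.0335 bits

Right side:
Marginal P(X) (row sums):
  P(X=0) = 45/256 + 3/256 = 3/16
  P(X=1) = 195/256 + 13/256 = 13/16
H(X) = -[(3/16)·log₂(3/16) + (13/16)·log₂(13/16)]
  = 0.4528 + 0.2434
  = 0.6962 bits
H(Y|X) = -Σ P(X,Y)·log₂ P(Y|X), where P(Y|X) = P(X,Y) / P(X)
  (X=0,Y=0): P(Y|X) = (45/256)/(3/16) = 15/16;  -(45/256)·log₂(15/16) = 0.0164
  (X=0,Y=1): P(Y|X) = (3/256)/(3/16) = 1/16;  -(3/256)·log₂(1/16) = 0.0469
  (X=1,Y=0): P(Y|X) = (195/256)/(13/16) = 15/16;  -(195/256)·log₂(15/16) = 0.0709
  (X=1,Y=1): P(Y|X) = (13/256)/(13/16) = 1/16;  -(13/256)·log₂(1/16) = 0.2031
H(Y|X) = 0.0164 + 0.0469 + 0.0709 + 0.2031
  = 0.3373 bits
H(X) + H(Y|X) = 0.6962 + 0.3373 = 1.0335 bits

Both sides equal 1.0335 bits, so the chain rule holds ✓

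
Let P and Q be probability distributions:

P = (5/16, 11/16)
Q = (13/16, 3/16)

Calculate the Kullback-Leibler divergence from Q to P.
D(P||Q) = Σ P(i) log₂(P(i)/Q(i))
  i=0: (5/16) × log₂((5/16)/(13/16)) = (5/16) × log₂(5/13) = -0.4308
  i=1: (11/16) × log₂((11/16)/(3/16)) = (11/16) × log₂(11/3) = 1.2887
D(P||Q) = -0.4308 + 1.2887
  = 0.8579 bits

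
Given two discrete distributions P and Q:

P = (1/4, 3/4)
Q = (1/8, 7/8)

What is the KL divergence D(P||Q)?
D(P||Q) = Σ P(i) log₂(P(i)/Q(i))
  i=0: (1/4) × log₂((1/4)/(1/8)) = (1/4) × log₂(2) = 0.2500
  i=1: (3/4) × log₂((3/4)/(7/8)) = (3/4) × log₂(6/7) = -0.1668
D(P||Q) = 0.2500 - 0.1668
  = 0.0832 bits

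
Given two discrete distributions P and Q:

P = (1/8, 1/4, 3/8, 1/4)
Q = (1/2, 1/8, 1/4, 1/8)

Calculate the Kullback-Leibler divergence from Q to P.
D(P||Q) = Σ P(i) log₂(P(i)/Q(i))
  i=0: (1/8) × log₂((1/8)/(1/2)) = (1/8) × log₂(1/4) = -0.2500
  i=1: (1/4) × log₂((1/4)/(1/8)) = (1/4) × log₂(2) = 0.2500
  i=2: (3/8) × log₂((3/8)/(1/4)) = (3/8) × log₂(3/2) = 0.2194
  i=3: (1/4) × log₂((1/4)/(1/8)) = (1/4) × log₂(2) = 0.2500
D(P||Q) = -0.2500 + 0.2500 + 0.2194 + 0.2500
  = 0.4694 bits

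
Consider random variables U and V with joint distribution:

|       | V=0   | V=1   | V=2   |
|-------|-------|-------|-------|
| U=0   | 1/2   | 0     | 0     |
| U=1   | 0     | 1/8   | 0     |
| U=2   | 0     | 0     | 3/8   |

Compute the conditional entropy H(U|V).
Marginal P(V) (column sums):
  P(V=0) = 1/2 + 0 + 0 = 1/2
  P(V=1) = 0 + 1/8 + 0 = 1/8
  P(V=2) = 0 + 0 + 3/8 = 3/8

H(U|V) = -Σ P(U,V)·log₂ P(U|V), where P(U|V) = P(U,V) / P(V)
  (cells with P(U,V) = 0 contribute 0)
  (U=0,V=0): P(U|V) = (1/2)/(1/2) = 1;  -(1/2)·log₂(1) = 0.0000
  (U=1,V=1): P(U|V) = (1/8)/(1/8) = 1;  -(1/8)·log₂(1) = 0.0000
  (U=2,V=2): P(U|V) = (3/8)/(3/8) = 1;  -(3/8)·log₂(1) = 0.0000
H(U|V) = 0.0000 + 0.0000 + 0.0000
  = 0.0000 bits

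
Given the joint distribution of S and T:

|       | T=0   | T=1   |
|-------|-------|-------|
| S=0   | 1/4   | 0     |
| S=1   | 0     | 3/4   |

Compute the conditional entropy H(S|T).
Marginal P(T) (column sums):
  P(T=0) = 1/4 + 0 = 1/4
  P(T=1) = 0 + 3/4 = 3/4

H(S|T) = -Σ P(S,T)·log₂ P(S|T), where P(S|T) = P(S,T) / P(T)
  (cells with P(S,T) = 0 contribute 0)
  (S=0,T=0): P(S|T) = (1/4)/(1/4) = 1;  -(1/4)·log₂(1) = 0.0000
  (S=1,T=1): P(S|T) = (3/4)/(3/4) = 1;  -(3/4)·log₂(1) = 0.0000
H(S|T) = 0.0000 + 0.0000
  = 0.0000 bits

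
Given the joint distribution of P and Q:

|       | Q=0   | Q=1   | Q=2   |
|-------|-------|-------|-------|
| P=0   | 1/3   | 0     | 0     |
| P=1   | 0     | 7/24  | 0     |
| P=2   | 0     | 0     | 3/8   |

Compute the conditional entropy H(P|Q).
Marginal P(Q) (column sums):
  P(Q=0) = 1/3 + 0 + 0 = 1/3
  P(Q=1) = 0 + 7/24 + 0 = 7/24
  P(Q=2) = 0 + 0 + 3/8 = 3/8

H(P|Q) = -Σ P(P,Q)·log₂ P(P|Q), where P(P|Q) = P(P,Q) / P(Q)
  (cells with P(P,Q) = 0 contribute 0)
  (P=0,Q=0): P(P|Q) = (1/3)/(1/3) = 1;  -(1/3)·log₂(1) = 0.0000
  (P=1,Q=1): P(P|Q) = (7/24)/(7/24) = 1;  -(7/24)·log₂(1) = 0.0000
  (P=2,Q=2): P(P|Q) = (3/8)/(3/8) = 1;  -(3/8)·log₂(1) = 0.0000
H(P|Q) = 0.0000 + 0.0000 + 0.0000
  = 0.0000 bits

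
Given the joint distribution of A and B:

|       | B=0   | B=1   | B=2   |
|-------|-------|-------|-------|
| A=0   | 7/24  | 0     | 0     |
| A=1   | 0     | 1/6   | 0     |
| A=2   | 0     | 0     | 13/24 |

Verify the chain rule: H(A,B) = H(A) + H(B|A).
Left side:
H(A,B) = -[(7/24)·log₂(7/24) + (1/6)·log₂(1/6) + (13/24)·log₂(13/24)]
  = 0.5185 + 0.4308 + 0.4791
  = 1.4284 bits

Right side:
Marginal P(A) (row sums):
  P(A=0) = 7/24 + 0 + 0 = 7/24
  P(A=1) = 0 + 1/6 + 0 = 1/6
  P(A=2) = 0 + 0 + 13/24 = 13/24
H(A) = -[(7/24)·log₂(7/24) + (1/6)·log₂(1/6) + (13/24)·log₂(13/24)]
  = 0.5185 + 0.4308 + 0.4791
  = 1.4284 bits
H(B|A) = -Σ P(A,B)·log₂ P(B|A), where P(B|A) = P(A,B) / P(A)
  (cells with P(A,B) = 0 contribute 0)
  (A=0,B=0): P(B|A) = (7/24)/(7/24) = 1;  -(7/24)·log₂(1) = 0.0000
  (A=1,B=1): P(B|A) = (1/6)/(1/6) = 1;  -(1/6)·log₂(1) = 0.0000
  (A=2,B=2): P(B|A) = (13/24)/(13/24) = 1;  -(13/24)·log₂(1) = 0.0000
H(B|A) = 0.0000 + 0.0000 + 0.0000
  = 0.0000 bits
H(A) + H(B|A) = 1.4284 + 0.0000 = 1.4284 bits

Both sides equal 1.4284 bits, so the chain rule holds ✓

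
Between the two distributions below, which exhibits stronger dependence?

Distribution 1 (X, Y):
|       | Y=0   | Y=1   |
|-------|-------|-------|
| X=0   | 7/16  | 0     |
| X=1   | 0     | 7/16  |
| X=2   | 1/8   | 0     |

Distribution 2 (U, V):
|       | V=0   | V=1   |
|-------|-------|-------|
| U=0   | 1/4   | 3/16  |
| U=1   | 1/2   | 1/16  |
Distribution 1 (X, Y):
Marginal P(X) (row sums):
  P(X=0) = 7/16 + 0 = 7/16
  P(X=1) = 0 + 7/16 = 7/16
  P(X=2) = 1/8 + 0 = 1/8
Marginal P(Y) (column sums):
  P(Y=0) = 7/16 + 0 + 1/8 = 9/16
  P(Y=1) = 0 + 7/16 + 0 = 7/16

H(X) = -[(7/16)·log₂(7/16) + (7/16)·log₂(7/16) + (1/8)·log₂(1/8)]
  = 0.5218 + 0.5218 + 0.3750
  = 1.4186 bits
H(Y) = -[(9/16)·log₂(9/16) + (7/16)·log₂(7/16)]
  = 0.4669 + 0.5218
  = 0.9887 bits
H(X,Y) = -[(7/16)·log₂(7/16) + (7/16)·log₂(7/16) + (1/8)·log₂(1/8)]
  = 0.5218 + 0.5218 + 0.3750
  = 1.4186 bits

I(X;Y) = H(X) + H(Y) - H(X,Y)
  = 1.4186 + 0.9887 - 1.4186
  = 0.9887 bits

Distribution 2 (U, V):
Marginal P(U) (row sums):
  P(U=0) = 1/4 + 3/16 = 7/16
  P(U=1) = 1/2 + 1/16 = 9/16
Marginal P(V) (column sums):
  P(V=0) = 1/4 + 1/2 = 3/4
  P(V=1) = 3/16 + 1/16 = 1/4

H(U) = -[(7/16)·log₂(7/16) + (9/16)·log₂(9/16)]
  = 0.5218 + 0.4669
  = 0.9887 bits
H(V) = -[(3/4)·log₂(3/4) + (1/4)·log₂(1/4)]
  = 0.3113 + 0.5000
  = 0.8113 bits
H(U,V) = -[(1/4)·log₂(1/4) + (3/16)·log₂(3/16) + (1/2)·log₂(1/2) + (1/16)·log₂(1/16)]
  = 0.5000 + 0.4528 + 0.5000 + 0.2500
  = 1.7028 bits

I(U;V) = H(U) + H(V) - H(U,V)
  = 0.9887 + 0.8113 - 1.7028
  = 0.0972 bits

I(X;Y) = 0.9887 bits > I(U;V) = 0.0972 bits, so (X, Y) has the higher mutual information (stronger dependence).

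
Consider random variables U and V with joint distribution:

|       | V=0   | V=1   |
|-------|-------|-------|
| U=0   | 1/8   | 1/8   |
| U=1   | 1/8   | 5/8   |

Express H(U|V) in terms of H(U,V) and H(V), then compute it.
H(U|V) = H(U,V) - H(V)

Marginal P(V) (column sums):
  P(V=0) = 1/8 + 1/8 = 1/4
  P(V=1) = 1/8 + 5/8 = 3/4

H(U,V) = -[(1/8)·log₂(1/8) + (1/8)·log₂(1/8) + (1/8)·log₂(1/8) + (5/8)·log₂(5/8)]
  = 0.3750 + 0.3750 + 0.3750 + 0.4238
  = 1.5488 bits
H(V) = -[(1/4)·log₂(1/4) + (3/4)·log₂(3/4)]
  = 0.5000 + 0.3113
  = 0.8113 bits

H(U|V) = 1.5488 - 0.8113 = 0.7375 bits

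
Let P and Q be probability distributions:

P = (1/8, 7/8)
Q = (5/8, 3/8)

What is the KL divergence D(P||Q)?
D(P||Q) = Σ P(i) log₂(P(i)/Q(i))
  i=0: (1/8) × log₂((1/8)/(5/8)) = (1/8) × log₂(1/5) = -0.2902
  i=1: (7/8) × log₂((7/8)/(3/8)) = (7/8) × log₂(7/3) = 1.0696
D(P||Q) = -0.2902 + 1.0696
  = 0.7794 bits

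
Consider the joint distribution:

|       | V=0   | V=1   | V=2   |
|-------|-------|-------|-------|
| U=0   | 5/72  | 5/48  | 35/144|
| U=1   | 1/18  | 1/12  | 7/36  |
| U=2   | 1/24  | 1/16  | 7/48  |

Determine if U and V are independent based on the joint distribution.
Marginal P(U) (row sums):
  P(U=0) = 5/72 + 5/48 + 35/144 = 5/12
  P(U=1) = 1/18 + 1/12 + 7/36 = 1/3
  P(U=2) = 1/24 + 1/16 + 7/48 = 1/4
Marginal P(V) (column sums):
  P(V=0) = 5/72 + 1/18 + 1/24 = 1/6
  P(V=1) = 5/48 + 1/12 + 1/16 = 1/4
  P(V=2) = 35/144 + 7/36 + 7/48 = 7/12

U and V are independent iff P(U=i,V=j) = P(U=i)·P(V=j) for every cell.
  P(U=0)·P(V=0) = 5/12 × 1/6 = 5/72 = P(U=0,V=0) ✓
  P(U=0)·P(V=1) = 5/12 × 1/4 = 5/48 = P(U=0,V=1) ✓
  P(U=0)·P(V=2) = 5/12 × 7/12 = 35/144 = P(U=0,V=2) ✓
  P(U=1)·P(V=0) = 1/3 × 1/6 = 1/18 = P(U=1,V=0) ✓
  P(U=1)·P(V=1) = 1/3 × 1/4 = 1/12 = P(U=1,V=1) ✓
  P(U=1)·P(V=2) = 1/3 × 7/12 = 7/36 = P(U=1,V=2) ✓
  P(U=2)·P(V=0) = 1/4 × 1/6 = 1/24 = P(U=2,V=0) ✓
  P(U=2)·P(V=1) = 1/4 × 1/4 = 1/16 = P(U=2,V=1) ✓
  P(U=2)·P(V=2) = 1/4 × 7/12 = 7/48 = P(U=2,V=2) ✓

Yes, U and V are independent: every cell factors, so I(U;V) = 0 bits.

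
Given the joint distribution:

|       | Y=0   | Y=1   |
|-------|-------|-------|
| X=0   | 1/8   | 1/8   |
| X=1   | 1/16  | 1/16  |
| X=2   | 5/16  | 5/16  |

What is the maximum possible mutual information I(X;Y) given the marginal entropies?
The upper bound on mutual information is I(X;Y) ≤ min(H(X), H(Y)).

Marginal P(X) (row sums):
  P(X=0) = 1/8 + 1/8 = 1/4
  P(X=1) = 1/16 + 1/16 = 1/8
  P(X=2) = 5/16 + 5/16 = 5/8
Marginal P(Y) (column sums):
  P(Y=0) = 1/8 + 1/16 + 5/16 = 1/2
  P(Y=1) = 1/8 + 1/16 + 5/16 = 1/2

H(X) = -[(1/4)·log₂(1/4) + (1/8)·log₂(1/8) + (5/8)·log₂(5/8)]
  = 0.5000 + 0.3750 + 0.4238
  = 1.2988 bits
H(Y) = -[(1/2)·log₂(1/2) + (1/2)·log₂(1/2)]
  = 0.5000 + 0.5000
  = 1.0000 bits

Maximum possible I(X;Y) = min(1.2988, 1.0000) = 1.0000 bits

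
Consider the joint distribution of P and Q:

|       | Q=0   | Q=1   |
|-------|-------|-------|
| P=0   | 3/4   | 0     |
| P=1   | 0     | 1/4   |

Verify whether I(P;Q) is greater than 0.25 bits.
Marginal P(P) (row sums):
  P(P=0) = 3/4 + 0 = 3/4
  P(P=1) = 0 + 1/4 = 1/4
Marginal P(Q) (column sums):
  P(Q=0) = 3/4 + 0 = 3/4
  P(Q=1) = 0 + 1/4 = 1/4

H(P) = -[(3/4)·log₂(3/4) + (1/4)·log₂(1/4)]
  = 0.3113 + 0.5000
  = 0.8113 bits
H(Q) = -[(3/4)·log₂(3/4) + (1/4)·log₂(1/4)]
  = 0.3113 + 0.5000
  = 0.8113 bits
H(P,Q) = -[(3/4)·log₂(3/4) + (1/4)·log₂(1/4)]
  = 0.3113 + 0.5000
  = 0.8113 bits

I(P;Q) = H(P) + H(Q) - H(P,Q)
  = 0.8113 + 0.8113 - 0.8113
  = 0.8113 bits

Yes. I(P;Q) = 0.8113 bits, which is > 0.25 bits.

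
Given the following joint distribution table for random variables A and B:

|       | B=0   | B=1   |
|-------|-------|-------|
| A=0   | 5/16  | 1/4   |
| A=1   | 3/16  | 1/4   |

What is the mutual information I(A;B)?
Marginal P(A) (row sums):
  P(A=0) = 5/16 + 1/4 = 9/16
  P(A=1) = 3/16 + 1/4 = 7/16
Marginal P(B) (column sums):
  P(B=0) = 5/16 + 3/16 = 1/2
  P(B=1) = 1/4 + 1/4 = 1/2

H(A) = -[(9/16)·log₂(9/16) + (7/16)·log₂(7/16)]
  = 0.4669 + 0.5218
  = 0.9887 bits
H(B) = -[(1/2)·log₂(1/2) + (1/2)·log₂(1/2)]
  = 0.5000 + 0.5000
  = 1.0000 bits
H(A,B) = -[(5/16)·log₂(5/16) + (1/4)·log₂(1/4) + (3/16)·log₂(3/16) + (1/4)·log₂(1/4)]
  = 0.5244 + 0.5000 + 0.4528 + 0.5000
  = 1.9772 bits

I(A;B) = H(A) + H(B) - H(A,B)
  = 0.9887 + 1.0000 - 1.9772
  = 0.0115 bits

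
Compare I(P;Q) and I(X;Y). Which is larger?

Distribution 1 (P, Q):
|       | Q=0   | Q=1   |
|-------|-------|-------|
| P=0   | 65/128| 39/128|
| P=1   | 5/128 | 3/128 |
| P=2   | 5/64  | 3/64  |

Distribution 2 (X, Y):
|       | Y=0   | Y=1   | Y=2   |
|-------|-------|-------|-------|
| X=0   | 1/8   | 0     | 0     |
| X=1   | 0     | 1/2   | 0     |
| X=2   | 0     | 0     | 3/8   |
Distribution 1 (P, Q):
Marginal P(P) (row sums):
  P(P=0) = 65/128 + 39/128 = 13/16
  P(P=1) = 5/128 + 3/128 = 1/16
  P(P=2) = 5/64 + 3/64 = 1/8
Marginal P(Q) (column sums):
  P(Q=0) = 65/128 + 5/128 + 5/64 = 5/8
  P(Q=1) = 39/128 + 3/128 + 3/64 = 3/8

H(P) = -[(13/16)·log₂(13/16) + (1/16)·log₂(1/16) + (1/8)·log₂(1/8)]
  = 0.2434 + 0.2500 + 0.3750
  = 0.8684 bits
H(Q) = -[(5/8)·log₂(5/8) + (3/8)·log₂(3/8)]
  = 0.4238 + 0.5306
  = 0.9544 bits
H(P,Q) = -[(65/128)·log₂(65/128) + (39/128)·log₂(39/128) + (5/128)·log₂(5/128) + (3/128)·log₂(3/128) + (5/64)·log₂(5/64) + (3/64)·log₂(3/64)]
  = 0.4965 + 0.5224 + 0.1827 + 0.1269 + 0.2873 + 0.2070
  = 1.8228 bits

I(P;Q) = H(P) + H(Q) - H(P,Q)
  = 0.8684 + 0.9544 - 1.8228
  = 0.0000 bits

Distribution 2 (X, Y):
Marginal P(X) (row sums):
  P(X=0) = 1/8 + 0 + 0 = 1/8
  P(X=1) = 0 + 1/2 + 0 = 1/2
  P(X=2) = 0 + 0 + 3/8 = 3/8
Marginal P(Y) (column sums):
  P(Y=0) = 1/8 + 0 + 0 = 1/8
  P(Y=1) = 0 + 1/2 + 0 = 1/2
  P(Y=2) = 0 + 0 + 3/8 = 3/8

H(X) = -[(1/8)·log₂(1/8) + (1/2)·log₂(1/2) + (3/8)·log₂(3/8)]
  = 0.3750 + 0.5000 + 0.5306
  = 1.4056 bits
H(Y) = -[(1/8)·log₂(1/8) + (1/2)·log₂(1/2) + (3/8)·log₂(3/8)]
  = 0.3750 + 0.5000 + 0.5306
  = 1.4056 bits
H(X,Y) = -[(1/8)·log₂(1/8) + (1/2)·log₂(1/2) + (3/8)·log₂(3/8)]
  = 0.3750 + 0.5000 + 0.5306
  = 1.4056 bits

I(X;Y) = H(X) + H(Y) - H(X,Y)
  = 1.4056 + 1.4056 - 1.4056
  = 1.4056 bits

I(X;Y) = 1.4056 bits > I(P;Q) = 0.0000 bits, so (X, Y) has the higher mutual information (stronger dependence).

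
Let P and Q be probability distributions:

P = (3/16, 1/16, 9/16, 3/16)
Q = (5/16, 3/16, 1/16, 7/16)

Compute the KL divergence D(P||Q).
D(P||Q) = Σ P(i) log₂(P(i)/Q(i))
  i=0: (3/16) × log₂((3/16)/(5/16)) = (3/16) × log₂(3/5) = -0.1382
  i=1: (1/16) × log₂((1/16)/(3/16)) = (1/16) × log₂(1/3) = -0.0991
  i=2: (9/16) × log₂((9/16)/(1/16)) = (9/16) × log₂(9) = 1.7831
  i=3: (3/16) × log₂((3/16)/(7/16)) = (3/16) × log₂(3/7) = -0.2292
D(P||Q) = -0.1382 - 0.0991 + 1.7831 - 0.2292
  = 1.3166 bits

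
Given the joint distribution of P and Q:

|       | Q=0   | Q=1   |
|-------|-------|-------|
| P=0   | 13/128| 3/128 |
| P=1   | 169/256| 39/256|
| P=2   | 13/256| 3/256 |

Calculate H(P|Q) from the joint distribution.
Marginal P(Q) (column sums):
  P(Q=0) = 13/128 + 169/256 + 13/256 = 13/16
  P(Q=1) = 3/128 + 39/256 + 3/256 = 3/16

H(P|Q) = -Σ P(P,Q)·log₂ P(P|Q), where P(P|Q) = P(P,Q) / P(Q)
  (P=0,Q=0): P(P|Q) = (13/128)/(13/16) = 1/8;  -(13/128)·log₂(1/8) = 0.3047
  (P=0,Q=1): P(P|Q) = (3/128)/(3/16) = 1/8;  -(3/128)·log₂(1/8) = 0.0703
  (P=1,Q=0): P(P|Q) = (169/256)/(13/16) = 13/16;  -(169/256)·log₂(13/16) = 0.1978
  (P=1,Q=1): P(P|Q) = (39/256)/(3/16) = 13/16;  -(39/256)·log₂(13/16) = 0.0456
  (P=2,Q=0): P(P|Q) = (13/256)/(13/16) = 1/16;  -(13/256)·log₂(1/16) = 0.2031
  (P=2,Q=1): P(P|Q) = (3/256)/(3/16) = 1/16;  -(3/256)·log₂(1/16) = 0.0469
H(P|Q) = 0.3047 + 0.0703 + 0.1978 + 0.0456 + 0.2031 + 0.0469
  = 0.8684 bits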